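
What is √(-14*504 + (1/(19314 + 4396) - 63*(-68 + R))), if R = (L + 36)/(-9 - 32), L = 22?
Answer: I*√2535313953687290/972110 ≈ 51.797*I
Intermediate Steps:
R = -58/41 (R = (22 + 36)/(-9 - 32) = 58/(-41) = 58*(-1/41) = -58/41 ≈ -1.4146)
√(-14*504 + (1/(19314 + 4396) - 63*(-68 + R))) = √(-14*504 + (1/(19314 + 4396) - 63*(-68 - 58/41))) = √(-7056 + (1/23710 - 63*(-2846/41))) = √(-7056 + (1/23710 + 179298/41)) = √(-7056 + 4251155621/972110) = √(-2608052539/972110) = I*√2535313953687290/972110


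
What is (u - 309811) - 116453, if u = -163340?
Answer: -589604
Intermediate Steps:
(u - 309811) - 116453 = (-163340 - 309811) - 116453 = -473151 - 116453 = -589604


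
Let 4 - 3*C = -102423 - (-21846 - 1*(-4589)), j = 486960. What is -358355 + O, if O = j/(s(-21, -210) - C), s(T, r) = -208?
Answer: -5124361625/14299 ≈ -3.5837e+5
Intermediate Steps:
C = 28390 (C = 4/3 - (-102423 - (-21846 - 1*(-4589)))/3 = 4/3 - (-102423 - (-21846 + 4589))/3 = 4/3 - (-102423 - 1*(-17257))/3 = 4/3 - (-102423 + 17257)/3 = 4/3 - ⅓*(-85166) = 4/3 + 85166/3 = 28390)
O = -243480/14299 (O = 486960/(-208 - 1*28390) = 486960/(-208 - 28390) = 486960/(-28598) = 486960*(-1/28598) = -243480/14299 ≈ -17.028)
-358355 + O = -358355 - 243480/14299 = -5124361625/14299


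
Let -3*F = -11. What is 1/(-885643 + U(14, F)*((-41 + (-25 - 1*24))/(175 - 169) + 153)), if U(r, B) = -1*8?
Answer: -1/886747 ≈ -1.1277e-6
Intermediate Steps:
F = 11/3 (F = -1/3*(-11) = 11/3 ≈ 3.6667)
U(r, B) = -8
1/(-885643 + U(14, F)*((-41 + (-25 - 1*24))/(175 - 169) + 153)) = 1/(-885643 - 8*((-41 + (-25 - 1*24))/(175 - 169) + 153)) = 1/(-885643 - 8*((-41 + (-25 - 24))/6 + 153)) = 1/(-885643 - 8*((-41 - 49)*(1/6) + 153)) = 1/(-885643 - 8*(-90*1/6 + 153)) = 1/(-885643 - 8*(-15 + 153)) = 1/(-885643 - 8*138) = 1/(-885643 - 1104) = 1/(-886747) = -1/886747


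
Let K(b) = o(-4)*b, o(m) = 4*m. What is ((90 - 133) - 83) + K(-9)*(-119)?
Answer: -17262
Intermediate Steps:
K(b) = -16*b (K(b) = (4*(-4))*b = -16*b)
((90 - 133) - 83) + K(-9)*(-119) = ((90 - 133) - 83) - 16*(-9)*(-119) = (-43 - 83) + 144*(-119) = -126 - 17136 = -17262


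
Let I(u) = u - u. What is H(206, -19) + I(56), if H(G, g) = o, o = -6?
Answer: -6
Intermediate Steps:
H(G, g) = -6
I(u) = 0
H(206, -19) + I(56) = -6 + 0 = -6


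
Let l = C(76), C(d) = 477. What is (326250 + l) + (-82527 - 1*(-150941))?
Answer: 395141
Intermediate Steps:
l = 477
(326250 + l) + (-82527 - 1*(-150941)) = (326250 + 477) + (-82527 - 1*(-150941)) = 326727 + (-82527 + 150941) = 326727 + 68414 = 395141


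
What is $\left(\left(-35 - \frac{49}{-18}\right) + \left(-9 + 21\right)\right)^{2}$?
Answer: $\frac{133225}{324} \approx 411.19$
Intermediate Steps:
$\left(\left(-35 - \frac{49}{-18}\right) + \left(-9 + 21\right)\right)^{2} = \left(\left(-35 - 49 \left(- \frac{1}{18}\right)\right) + 12\right)^{2} = \left(\left(-35 - - \frac{49}{18}\right) + 12\right)^{2} = \left(\left(-35 + \frac{49}{18}\right) + 12\right)^{2} = \left(- \frac{581}{18} + 12\right)^{2} = \left(- \frac{365}{18}\right)^{2} = \frac{133225}{324}$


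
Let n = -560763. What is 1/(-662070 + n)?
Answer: -1/1222833 ≈ -8.1777e-7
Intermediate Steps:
1/(-662070 + n) = 1/(-662070 - 560763) = 1/(-1222833) = -1/1222833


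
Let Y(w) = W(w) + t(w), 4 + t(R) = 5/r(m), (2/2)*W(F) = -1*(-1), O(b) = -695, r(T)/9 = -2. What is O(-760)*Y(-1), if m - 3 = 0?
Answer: 41005/18 ≈ 2278.1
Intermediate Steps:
m = 3 (m = 3 + 0 = 3)
r(T) = -18 (r(T) = 9*(-2) = -18)
W(F) = 1 (W(F) = -1*(-1) = 1)
t(R) = -77/18 (t(R) = -4 + 5/(-18) = -4 + 5*(-1/18) = -4 - 5/18 = -77/18)
Y(w) = -59/18 (Y(w) = 1 - 77/18 = -59/18)
O(-760)*Y(-1) = -695*(-59/18) = 41005/18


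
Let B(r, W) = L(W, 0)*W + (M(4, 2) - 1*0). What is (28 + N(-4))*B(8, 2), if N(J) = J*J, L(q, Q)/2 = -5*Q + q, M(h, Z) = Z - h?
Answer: 264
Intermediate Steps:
L(q, Q) = -10*Q + 2*q (L(q, Q) = 2*(-5*Q + q) = 2*(q - 5*Q) = -10*Q + 2*q)
B(r, W) = -2 + 2*W**2 (B(r, W) = (-10*0 + 2*W)*W + ((2 - 1*4) - 1*0) = (0 + 2*W)*W + ((2 - 4) + 0) = (2*W)*W + (-2 + 0) = 2*W**2 - 2 = -2 + 2*W**2)
N(J) = J**2
(28 + N(-4))*B(8, 2) = (28 + (-4)**2)*(-2 + 2*2**2) = (28 + 16)*(-2 + 2*4) = 44*(-2 + 8) = 44*6 = 264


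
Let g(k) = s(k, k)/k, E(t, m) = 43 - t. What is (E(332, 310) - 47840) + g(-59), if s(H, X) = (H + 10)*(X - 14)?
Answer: -2843188/59 ≈ -48190.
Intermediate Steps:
s(H, X) = (-14 + X)*(10 + H) (s(H, X) = (10 + H)*(-14 + X) = (-14 + X)*(10 + H))
g(k) = (-140 + k² - 4*k)/k (g(k) = (-140 - 14*k + 10*k + k*k)/k = (-140 - 14*k + 10*k + k²)/k = (-140 + k² - 4*k)/k)
(E(332, 310) - 47840) + g(-59) = ((43 - 1*332) - 47840) + (-4 - 59 - 140/(-59)) = ((43 - 332) - 47840) + (-4 - 59 - 140*(-1/59)) = (-289 - 47840) + (-4 - 59 + 140/59) = -48129 - 3577/59 = -2843188/59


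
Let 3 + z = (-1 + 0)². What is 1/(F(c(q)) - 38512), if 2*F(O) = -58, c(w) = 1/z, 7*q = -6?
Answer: -1/38541 ≈ -2.5946e-5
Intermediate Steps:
q = -6/7 (q = (⅐)*(-6) = -6/7 ≈ -0.85714)
z = -2 (z = -3 + (-1 + 0)² = -3 + (-1)² = -3 + 1 = -2)
c(w) = -½ (c(w) = 1/(-2) = -½)
F(O) = -29 (F(O) = (½)*(-58) = -29)
1/(F(c(q)) - 38512) = 1/(-29 - 38512) = 1/(-38541) = -1/38541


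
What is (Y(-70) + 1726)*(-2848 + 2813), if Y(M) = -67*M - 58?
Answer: -222530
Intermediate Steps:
Y(M) = -58 - 67*M
(Y(-70) + 1726)*(-2848 + 2813) = ((-58 - 67*(-70)) + 1726)*(-2848 + 2813) = ((-58 + 4690) + 1726)*(-35) = (4632 + 1726)*(-35) = 6358*(-35) = -222530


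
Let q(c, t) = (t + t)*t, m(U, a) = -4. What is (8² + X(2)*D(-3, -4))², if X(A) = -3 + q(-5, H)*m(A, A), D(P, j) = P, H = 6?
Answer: 877969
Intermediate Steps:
q(c, t) = 2*t² (q(c, t) = (2*t)*t = 2*t²)
X(A) = -291 (X(A) = -3 + (2*6²)*(-4) = -3 + (2*36)*(-4) = -3 + 72*(-4) = -3 - 288 = -291)
(8² + X(2)*D(-3, -4))² = (8² - 291*(-3))² = (64 + 873)² = 937² = 877969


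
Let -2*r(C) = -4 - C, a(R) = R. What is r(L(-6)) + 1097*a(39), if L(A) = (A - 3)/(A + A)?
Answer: 342283/8 ≈ 42785.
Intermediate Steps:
L(A) = (-3 + A)/(2*A) (L(A) = (-3 + A)/((2*A)) = (-3 + A)*(1/(2*A)) = (-3 + A)/(2*A))
r(C) = 2 + C/2 (r(C) = -(-4 - C)/2 = 2 + C/2)
r(L(-6)) + 1097*a(39) = (2 + ((½)*(-3 - 6)/(-6))/2) + 1097*39 = (2 + ((½)*(-⅙)*(-9))/2) + 42783 = (2 + (½)*(¾)) + 42783 = (2 + 3/8) + 42783 = 19/8 + 42783 = 342283/8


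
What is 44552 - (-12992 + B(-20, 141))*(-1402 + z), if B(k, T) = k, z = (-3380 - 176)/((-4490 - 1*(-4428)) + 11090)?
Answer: -50184203572/2757 ≈ -1.8202e+7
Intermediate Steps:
z = -889/2757 (z = -3556/((-4490 + 4428) + 11090) = -3556/(-62 + 11090) = -3556/11028 = -3556*1/11028 = -889/2757 ≈ -0.32245)
44552 - (-12992 + B(-20, 141))*(-1402 + z) = 44552 - (-12992 - 20)*(-1402 - 889/2757) = 44552 - (-13012)*(-3866203)/2757 = 44552 - 1*50307033436/2757 = 44552 - 50307033436/2757 = -50184203572/2757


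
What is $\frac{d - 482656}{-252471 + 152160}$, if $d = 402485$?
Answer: $\frac{80171}{100311} \approx 0.79922$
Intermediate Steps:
$\frac{d - 482656}{-252471 + 152160} = \frac{402485 - 482656}{-252471 + 152160} = - \frac{80171}{-100311} = \left(-80171\right) \left(- \frac{1}{100311}\right) = \frac{80171}{100311}$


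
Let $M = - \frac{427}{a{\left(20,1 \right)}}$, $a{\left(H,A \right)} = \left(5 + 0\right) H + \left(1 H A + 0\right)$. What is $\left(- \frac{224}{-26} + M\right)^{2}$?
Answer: $\frac{62236321}{2433600} \approx 25.574$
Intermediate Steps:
$a{\left(H,A \right)} = 5 H + A H$ ($a{\left(H,A \right)} = 5 H + \left(H A + 0\right) = 5 H + \left(A H + 0\right) = 5 H + A H$)
$M = - \frac{427}{120}$ ($M = - \frac{427}{20 \left(5 + 1\right)} = - \frac{427}{20 \cdot 6} = - \frac{427}{120} \approx -3.5583$)
$\left(- \frac{224}{-26} + M\right)^{2} = \left(- \frac{224}{-26} - \frac{427}{120}\right)^{2} = \left(\left(-224\right) \left(- \frac{1}{26}\right) - \frac{427}{120}\right)^{2} = \left(\frac{112}{13} - \frac{427}{120}\right)^{2} = \left(\frac{7889}{1560}\right)^{2} = \frac{62236321}{2433600}$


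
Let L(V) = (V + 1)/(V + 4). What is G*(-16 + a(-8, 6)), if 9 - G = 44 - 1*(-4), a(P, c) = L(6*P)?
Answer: 25623/44 ≈ 582.34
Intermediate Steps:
L(V) = (1 + V)/(4 + V)
a(P, c) = (1 + 6*P)/(4 + 6*P)
G = -39 (G = 9 - (44 - 1*(-4)) = 9 - (44 + 4) = 9 - 1*48 = 9 - 48 = -39)
G*(-16 + a(-8, 6)) = -39*(-16 + (1 + 6*(-8))/(2*(2 + 3*(-8)))) = -39*(-16 + (1 - 48)/(2*(2 - 24))) = -39*(-16 + (½)*(-47)/(-22)) = -39*(-16 + (½)*(-1/22)*(-47)) = -39*(-16 + 47/44) = -39*(-657/44) = 25623/44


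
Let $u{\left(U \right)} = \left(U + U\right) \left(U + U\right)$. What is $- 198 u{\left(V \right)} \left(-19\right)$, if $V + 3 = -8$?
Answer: $1820808$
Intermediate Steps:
$V = -11$ ($V = -3 - 8 = -11$)
$u{\left(U \right)} = 4 U^{2}$ ($u{\left(U \right)} = 2 U 2 U = 4 U^{2}$)
$- 198 u{\left(V \right)} \left(-19\right) = - 198 \cdot 4 \left(-11\right)^{2} \left(-19\right) = - 198 \cdot 4 \cdot 121 \left(-19\right) = \left(-198\right) 484 \left(-19\right) = \left(-95832\right) \left(-19\right) = 1820808$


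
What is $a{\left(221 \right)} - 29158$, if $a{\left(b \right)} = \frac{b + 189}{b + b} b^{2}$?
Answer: $16147$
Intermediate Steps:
$a{\left(b \right)} = \frac{b \left(189 + b\right)}{2}$ ($a{\left(b \right)} = \frac{189 + b}{2 b} b^{2} = \frac{b \left(189 + b\right)}{2}$)
$a{\left(221 \right)} - 29158 = \frac{1}{2} \cdot 221 \left(189 + 221\right) - 29158 = \frac{1}{2} \cdot 221 \cdot 410 - 29158 = 45305 - 29158 = 16147$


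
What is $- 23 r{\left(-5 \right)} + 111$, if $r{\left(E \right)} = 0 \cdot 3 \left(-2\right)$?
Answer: $111$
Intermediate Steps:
$r{\left(E \right)} = 0$ ($r{\left(E \right)} = 0 \left(-2\right) = 0$)
$- 23 r{\left(-5 \right)} + 111 = \left(-23\right) 0 + 111 = 0 + 111 = 111$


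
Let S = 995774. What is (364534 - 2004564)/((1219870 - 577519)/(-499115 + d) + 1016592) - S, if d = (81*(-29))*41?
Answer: -602745600244614238/605302632657 ≈ -9.9578e+5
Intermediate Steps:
d = -96309 (d = -2349*41 = -96309)
(364534 - 2004564)/((1219870 - 577519)/(-499115 + d) + 1016592) - S = (364534 - 2004564)/((1219870 - 577519)/(-499115 - 96309) + 1016592) - 1*995774 = -1640030/(642351/(-595424) + 1016592) - 995774 = -1640030/(642351*(-1/595424) + 1016592) - 995774 = -1640030/(-642351/595424 + 1016592) - 995774 = -1640030/605302632657/595424 - 995774 = -1640030*595424/605302632657 - 995774 = -976513222720/605302632657 - 995774 = -602745600244614238/605302632657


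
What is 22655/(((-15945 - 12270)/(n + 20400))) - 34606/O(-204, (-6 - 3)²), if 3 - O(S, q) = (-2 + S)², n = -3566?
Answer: -170335557796/12602601 ≈ -13516.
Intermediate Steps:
O(S, q) = 3 - (-2 + S)²
22655/(((-15945 - 12270)/(n + 20400))) - 34606/O(-204, (-6 - 3)²) = 22655/(((-15945 - 12270)/(-3566 + 20400))) - 34606/(3 - (-2 - 204)²) = 22655/((-28215/16834)) - 34606/(3 - 1*(-206)²) = 22655/((-28215*1/16834)) - 34606/(3 - 1*42436) = 22655/(-1485/886) - 34606/(3 - 42436) = 22655*(-886/1485) - 34606/(-42433) = -4014466/297 - 34606*(-1/42433) = -4014466/297 + 34606/42433 = -170335557796/12602601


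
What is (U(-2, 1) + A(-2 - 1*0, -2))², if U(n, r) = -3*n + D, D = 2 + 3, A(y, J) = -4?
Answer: 49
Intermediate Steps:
D = 5
U(n, r) = 5 - 3*n (U(n, r) = -3*n + 5 = 5 - 3*n)
(U(-2, 1) + A(-2 - 1*0, -2))² = ((5 - 3*(-2)) - 4)² = ((5 + 6) - 4)² = (11 - 4)² = 7² = 49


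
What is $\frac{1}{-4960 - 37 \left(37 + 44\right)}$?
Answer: $- \frac{1}{7957} \approx -0.00012568$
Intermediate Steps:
$\frac{1}{-4960 - 37 \left(37 + 44\right)} = \frac{1}{-4960 - 2997} = \frac{1}{-7957} = - \frac{1}{7957}$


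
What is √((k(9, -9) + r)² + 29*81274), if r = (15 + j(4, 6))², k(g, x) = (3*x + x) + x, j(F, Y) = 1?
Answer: √2401467 ≈ 1549.7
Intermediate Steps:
k(g, x) = 5*x (k(g, x) = 4*x + x = 5*x)
r = 256 (r = (15 + 1)² = 16² = 256)
√((k(9, -9) + r)² + 29*81274) = √((5*(-9) + 256)² + 29*81274) = √((-45 + 256)² + 2356946) = √(211² + 2356946) = √(44521 + 2356946) = √2401467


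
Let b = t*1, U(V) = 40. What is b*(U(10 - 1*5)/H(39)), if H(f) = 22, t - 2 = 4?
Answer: 120/11 ≈ 10.909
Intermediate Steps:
t = 6 (t = 2 + 4 = 6)
b = 6 (b = 6*1 = 6)
b*(U(10 - 1*5)/H(39)) = 6*(40/22) = 6*(40*(1/22)) = 6*(20/11) = 120/11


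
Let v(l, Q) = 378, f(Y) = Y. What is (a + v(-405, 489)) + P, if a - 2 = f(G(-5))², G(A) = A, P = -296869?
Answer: -296464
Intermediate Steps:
a = 27 (a = 2 + (-5)² = 2 + 25 = 27)
(a + v(-405, 489)) + P = (27 + 378) - 296869 = 405 - 296869 = -296464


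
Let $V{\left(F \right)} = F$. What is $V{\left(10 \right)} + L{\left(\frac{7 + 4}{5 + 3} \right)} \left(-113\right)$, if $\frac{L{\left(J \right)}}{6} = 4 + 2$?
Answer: $-4058$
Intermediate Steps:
$L{\left(J \right)} = 36$ ($L{\left(J \right)} = 6 \left(4 + 2\right) = 6 \cdot 6 = 36$)
$V{\left(10 \right)} + L{\left(\frac{7 + 4}{5 + 3} \right)} \left(-113\right) = 10 + 36 \left(-113\right) = 10 - 4068 = -4058$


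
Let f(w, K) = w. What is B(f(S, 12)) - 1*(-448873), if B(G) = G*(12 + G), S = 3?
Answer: 448918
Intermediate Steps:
B(f(S, 12)) - 1*(-448873) = 3*(12 + 3) - 1*(-448873) = 3*15 + 448873 = 45 + 448873 = 448918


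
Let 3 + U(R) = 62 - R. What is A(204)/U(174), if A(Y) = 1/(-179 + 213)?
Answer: -1/3910 ≈ -0.00025575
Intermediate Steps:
A(Y) = 1/34
U(R) = 59 - R (U(R) = -3 + (62 - R) = 59 - R)
A(204)/U(174) = 1/(34*(59 - 1*174)) = 1/(34*(59 - 174)) = (1/34)/(-115) = (1/34)*(-1/115) = -1/3910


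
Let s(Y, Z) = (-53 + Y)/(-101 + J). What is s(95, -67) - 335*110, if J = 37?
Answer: -1179221/32 ≈ -36851.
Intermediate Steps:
s(Y, Z) = 53/64 - Y/64 (s(Y, Z) = (-53 + Y)/(-101 + 37) = (-53 + Y)/(-64) = (-53 + Y)*(-1/64) = 53/64 - Y/64)
s(95, -67) - 335*110 = (53/64 - 1/64*95) - 335*110 = (53/64 - 95/64) - 36850 = -21/32 - 36850 = -1179221/32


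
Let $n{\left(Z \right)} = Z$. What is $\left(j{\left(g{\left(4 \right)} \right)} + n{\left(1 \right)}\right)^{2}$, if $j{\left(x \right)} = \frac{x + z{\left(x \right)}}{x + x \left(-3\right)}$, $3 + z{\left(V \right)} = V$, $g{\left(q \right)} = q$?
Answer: $\frac{9}{64} \approx 0.14063$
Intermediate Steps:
$z{\left(V \right)} = -3 + V$
$j{\left(x \right)} = - \frac{-3 + 2 x}{2 x}$ ($j{\left(x \right)} = \frac{x + \left(-3 + x\right)}{x + x \left(-3\right)} = \frac{-3 + 2 x}{x - 3 x} = \frac{-3 + 2 x}{\left(-2\right) x} = \left(-3 + 2 x\right) \left(- \frac{1}{2 x}\right) = - \frac{-3 + 2 x}{2 x}$)
$\left(j{\left(g{\left(4 \right)} \right)} + n{\left(1 \right)}\right)^{2} = \left(\frac{\frac{3}{2} - 4}{4} + 1\right)^{2} = \left(\frac{1}{4} \left(- \frac{5}{2}\right) + 1\right)^{2} = \left(- \frac{5}{8} + 1\right)^{2} = \left(\frac{3}{8}\right)^{2} = \frac{9}{64}$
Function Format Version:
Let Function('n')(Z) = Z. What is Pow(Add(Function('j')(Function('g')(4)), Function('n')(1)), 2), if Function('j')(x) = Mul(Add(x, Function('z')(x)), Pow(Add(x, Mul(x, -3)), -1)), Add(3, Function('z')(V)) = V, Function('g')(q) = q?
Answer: Rational(9, 64) ≈ 0.14063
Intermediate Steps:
Function('z')(V) = Add(-3, V)
Function('j')(x) = Mul(Rational(-1, 2), Pow(x, -1), Add(-3, Mul(2, x))) (Function('j')(x) = Mul(Add(x, Add(-3, x)), Pow(Add(x, Mul(x, -3)), -1)) = Mul(Add(-3, Mul(2, x)), Pow(Add(x, Mul(-3, x)), -1)) = Mul(Add(-3, Mul(2, x)), Pow(Mul(-2, x), -1)) = Mul(Add(-3, Mul(2, x)), Mul(Rational(-1, 2), Pow(x, -1))) = Mul(Rational(-1, 2), Pow(x, -1), Add(-3, Mul(2, x))))
Pow(Add(Function('j')(Function('g')(4)), Function('n')(1)), 2) = Pow(Add(Mul(Pow(4, -1), Add(Rational(3, 2), Mul(-1, 4))), 1), 2) = Pow(Add(Mul(Rational(1, 4), Add(Rational(3, 2), -4)), 1), 2) = Pow(Add(Mul(Rational(1, 4), Rational(-5, 2)), 1), 2) = Pow(Add(Rational(-5, 8), 1), 2) = Pow(Rational(3, 8), 2) = Rational(9, 64)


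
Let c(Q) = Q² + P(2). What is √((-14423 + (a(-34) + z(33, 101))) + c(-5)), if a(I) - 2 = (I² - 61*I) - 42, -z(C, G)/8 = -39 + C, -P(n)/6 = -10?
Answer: 10*I*√111 ≈ 105.36*I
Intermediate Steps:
P(n) = 60 (P(n) = -6*(-10) = 60)
z(C, G) = 312 - 8*C (z(C, G) = -8*(-39 + C) = 312 - 8*C)
a(I) = -40 + I² - 61*I (a(I) = 2 + ((I² - 61*I) - 42) = 2 + (-42 + I² - 61*I) = -40 + I² - 61*I)
c(Q) = 60 + Q² (c(Q) = Q² + 60 = 60 + Q²)
√((-14423 + (a(-34) + z(33, 101))) + c(-5)) = √((-14423 + ((-40 + (-34)² - 61*(-34)) + (312 - 8*33))) + (60 + (-5)²)) = √((-14423 + ((-40 + 1156 + 2074) + (312 - 264))) + (60 + 25)) = √((-14423 + (3190 + 48)) + 85) = √((-14423 + 3238) + 85) = √(-11185 + 85) = √(-11100) = 10*I*√111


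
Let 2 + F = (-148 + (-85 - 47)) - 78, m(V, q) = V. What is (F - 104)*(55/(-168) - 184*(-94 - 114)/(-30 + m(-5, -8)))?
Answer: 53290574/105 ≈ 5.0753e+5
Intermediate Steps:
F = -360 (F = -2 + ((-148 + (-85 - 47)) - 78) = -2 + ((-148 - 132) - 78) = -2 + (-280 - 78) = -2 - 358 = -360)
(F - 104)*(55/(-168) - 184*(-94 - 114)/(-30 + m(-5, -8))) = (-360 - 104)*(55/(-168) - 184*(-94 - 114)/(-30 - 5)) = -464*(55*(-1/168) - 184/((-35/(-208)))) = -464*(-55/168 - 184/((-35*(-1/208)))) = -464*(-55/168 - 184/35/208) = -464*(-55/168 - 184*208/35) = -464*(-55/168 - 38272/35) = -464*(-918803/840) = 53290574/105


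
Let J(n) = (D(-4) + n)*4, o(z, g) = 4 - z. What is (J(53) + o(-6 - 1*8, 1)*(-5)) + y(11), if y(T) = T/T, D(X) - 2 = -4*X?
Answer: 195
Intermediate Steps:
D(X) = 2 - 4*X
y(T) = 1
J(n) = 72 + 4*n (J(n) = ((2 - 4*(-4)) + n)*4 = ((2 + 16) + n)*4 = (18 + n)*4 = 72 + 4*n)
(J(53) + o(-6 - 1*8, 1)*(-5)) + y(11) = ((72 + 4*53) + (4 - (-6 - 1*8))*(-5)) + 1 = ((72 + 212) + (4 - (-6 - 8))*(-5)) + 1 = (284 + (4 - 1*(-14))*(-5)) + 1 = (284 + (4 + 14)*(-5)) + 1 = (284 + 18*(-5)) + 1 = (284 - 90) + 1 = 194 + 1 = 195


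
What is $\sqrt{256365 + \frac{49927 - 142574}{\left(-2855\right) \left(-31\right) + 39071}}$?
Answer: $\frac{\sqrt{1043122886545142}}{63788} \approx 506.32$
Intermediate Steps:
$\sqrt{256365 + \frac{49927 - 142574}{\left(-2855\right) \left(-31\right) + 39071}} = \sqrt{256365 - \frac{92647}{88505 + 39071}} = \sqrt{256365 - \frac{92647}{127576}} = \sqrt{\frac{32705928593}{127576}} = \frac{\sqrt{1043122886545142}}{63788}$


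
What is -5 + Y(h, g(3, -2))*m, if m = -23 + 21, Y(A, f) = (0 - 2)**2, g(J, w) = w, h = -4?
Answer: -13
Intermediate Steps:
Y(A, f) = 4 (Y(A, f) = (-2)**2 = 4)
m = -2
-5 + Y(h, g(3, -2))*m = -5 + 4*(-2) = -5 - 8 = -13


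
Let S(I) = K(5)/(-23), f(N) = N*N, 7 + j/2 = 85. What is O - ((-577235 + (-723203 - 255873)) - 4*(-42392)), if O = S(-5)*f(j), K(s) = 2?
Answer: 31846417/23 ≈ 1.3846e+6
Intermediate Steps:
j = 156 (j = -14 + 2*85 = -14 + 170 = 156)
f(N) = N²
S(I) = -2/23 (S(I) = 2/(-23) = 2*(-1/23) = -2/23)
O = -48672/23 (O = -2/23*156² = -2/23*24336 = -48672/23 ≈ -2116.2)
O - ((-577235 + (-723203 - 255873)) - 4*(-42392)) = -48672/23 - ((-577235 + (-723203 - 255873)) - 4*(-42392)) = -48672/23 - ((-577235 - 979076) + 169568) = -48672/23 - (-1556311 + 169568) = -48672/23 - 1*(-1386743) = -48672/23 + 1386743 = 31846417/23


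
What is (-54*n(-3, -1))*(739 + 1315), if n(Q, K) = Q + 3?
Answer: 0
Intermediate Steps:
n(Q, K) = 3 + Q
(-54*n(-3, -1))*(739 + 1315) = (-54*(3 - 3))*(739 + 1315) = -54*0*2054 = 0*2054 = 0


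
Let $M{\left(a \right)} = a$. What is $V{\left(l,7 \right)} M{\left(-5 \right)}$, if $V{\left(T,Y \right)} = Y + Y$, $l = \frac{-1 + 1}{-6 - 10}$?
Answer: $-70$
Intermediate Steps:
$l = 0$ ($l = \frac{0}{-16} = 0 \left(- \frac{1}{16}\right) = 0$)
$V{\left(T,Y \right)} = 2 Y$
$V{\left(l,7 \right)} M{\left(-5 \right)} = 2 \cdot 7 \left(-5\right) = 14 \left(-5\right) = -70$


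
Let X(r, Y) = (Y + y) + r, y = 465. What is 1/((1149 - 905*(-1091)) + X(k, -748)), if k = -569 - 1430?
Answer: 1/986222 ≈ 1.0140e-6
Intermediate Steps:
k = -1999
X(r, Y) = 465 + Y + r (X(r, Y) = (Y + 465) + r = (465 + Y) + r = 465 + Y + r)
1/((1149 - 905*(-1091)) + X(k, -748)) = 1/((1149 - 905*(-1091)) + (465 - 748 - 1999)) = 1/((1149 + 987355) - 2282) = 1/(988504 - 2282) = 1/986222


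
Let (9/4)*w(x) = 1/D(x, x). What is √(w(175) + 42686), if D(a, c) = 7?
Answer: √18824554/21 ≈ 206.61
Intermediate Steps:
w(x) = 4/63 (w(x) = (4/9)/7 = (4/9)*(⅐) = 4/63)
√(w(175) + 42686) = √(4/63 + 42686) = √(2689222/63) = √18824554/21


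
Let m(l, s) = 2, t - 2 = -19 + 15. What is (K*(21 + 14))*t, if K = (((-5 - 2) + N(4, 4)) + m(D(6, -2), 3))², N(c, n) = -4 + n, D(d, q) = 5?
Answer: -1750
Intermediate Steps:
t = -2 (t = 2 + (-19 + 15) = 2 - 4 = -2)
K = 25 (K = (((-5 - 2) + (-4 + 4)) + 2)² = ((-7 + 0) + 2)² = (-7 + 2)² = (-5)² = 25)
(K*(21 + 14))*t = (25*(21 + 14))*(-2) = (25*35)*(-2) = 875*(-2) = -1750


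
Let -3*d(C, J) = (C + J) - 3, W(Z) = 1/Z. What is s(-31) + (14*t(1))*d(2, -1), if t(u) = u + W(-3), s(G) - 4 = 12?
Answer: 200/9 ≈ 22.222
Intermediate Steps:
s(G) = 16 (s(G) = 4 + 12 = 16)
d(C, J) = 1 - C/3 - J/3 (d(C, J) = -((C + J) - 3)/3 = -(-3 + C + J)/3 = 1 - C/3 - J/3)
t(u) = -⅓ + u (t(u) = u + 1/(-3) = u - ⅓ = -⅓ + u)
s(-31) + (14*t(1))*d(2, -1) = 16 + (14*(-⅓ + 1))*(1 - ⅓*2 - ⅓*(-1)) = 16 + (14*(⅔))*(1 - ⅔ + ⅓) = 16 + (28/3)*(⅔) = 16 + 56/9 = 200/9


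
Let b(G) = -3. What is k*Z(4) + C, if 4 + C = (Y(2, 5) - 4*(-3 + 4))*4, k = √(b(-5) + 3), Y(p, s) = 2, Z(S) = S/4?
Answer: -12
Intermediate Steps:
Z(S) = S/4 (Z(S) = S*(¼) = S/4)
k = 0 (k = √(-3 + 3) = √0 = 0)
C = -12 (C = -4 + (2 - 4*(-3 + 4))*4 = -4 + (2 - 4*1)*4 = -4 + (2 - 4)*4 = -4 - 2*4 = -4 - 8 = -12)
k*Z(4) + C = 0*((¼)*4) - 12 = 0*1 - 12 = 0 - 12 = -12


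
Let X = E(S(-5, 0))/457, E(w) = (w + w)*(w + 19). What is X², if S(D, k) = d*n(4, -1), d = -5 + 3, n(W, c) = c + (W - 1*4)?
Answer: 7056/208849 ≈ 0.033785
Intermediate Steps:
n(W, c) = -4 + W + c (n(W, c) = c + (W - 4) = c + (-4 + W) = -4 + W + c)
d = -2
S(D, k) = 2 (S(D, k) = -2*(-4 + 4 - 1) = -2*(-1) = 2)
E(w) = 2*w*(19 + w) (E(w) = (2*w)*(19 + w) = 2*w*(19 + w))
X = 84/457 (X = (2*2*(19 + 2))/457 = (2*2*21)*(1/457) = 84*(1/457) = 84/457 ≈ 0.18381)
X² = (84/457)² = 7056/208849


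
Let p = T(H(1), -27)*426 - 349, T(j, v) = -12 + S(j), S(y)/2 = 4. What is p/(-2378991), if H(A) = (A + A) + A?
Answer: 2053/2378991 ≈ 0.00086297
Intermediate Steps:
S(y) = 8 (S(y) = 2*4 = 8)
H(A) = 3*A (H(A) = 2*A + A = 3*A)
T(j, v) = -4 (T(j, v) = -12 + 8 = -4)
p = -2053 (p = -4*426 - 349 = -1704 - 349 = -2053)
p/(-2378991) = -2053/(-2378991) = -2053*(-1/2378991) = 2053/2378991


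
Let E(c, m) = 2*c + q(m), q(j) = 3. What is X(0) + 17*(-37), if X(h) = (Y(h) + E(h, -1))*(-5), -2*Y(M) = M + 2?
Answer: -639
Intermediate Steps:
Y(M) = -1 - M/2 (Y(M) = -(M + 2)/2 = -(2 + M)/2 = -1 - M/2)
E(c, m) = 3 + 2*c (E(c, m) = 2*c + 3 = 3 + 2*c)
X(h) = -10 - 15*h/2 (X(h) = ((-1 - h/2) + (3 + 2*h))*(-5) = (2 + 3*h/2)*(-5) = -10 - 15*h/2)
X(0) + 17*(-37) = (-10 - 15/2*0) + 17*(-37) = (-10 + 0) - 629 = -10 - 629 = -639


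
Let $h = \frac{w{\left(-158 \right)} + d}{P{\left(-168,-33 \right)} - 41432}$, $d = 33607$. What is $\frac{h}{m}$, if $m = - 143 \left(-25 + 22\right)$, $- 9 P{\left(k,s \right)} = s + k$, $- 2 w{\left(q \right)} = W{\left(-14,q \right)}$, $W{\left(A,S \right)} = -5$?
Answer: $- \frac{67219}{35529494} \approx -0.0018919$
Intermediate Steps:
$w{\left(q \right)} = \frac{5}{2}$ ($w{\left(q \right)} = \left(- \frac{1}{2}\right) \left(-5\right) = \frac{5}{2}$)
$P{\left(k,s \right)} = - \frac{k}{9} - \frac{s}{9}$ ($P{\left(k,s \right)} = - \frac{s + k}{9} = - \frac{k + s}{9} = - \frac{k}{9} - \frac{s}{9}$)
$h = - \frac{201657}{248458}$ ($h = \frac{\frac{5}{2} + 33607}{\left(\left(- \frac{1}{9}\right) \left(-168\right) - - \frac{11}{3}\right) - 41432} = \frac{67219}{2 \left(\left(\frac{56}{3} + \frac{11}{3}\right) - 41432\right)} = \frac{67219}{2 \left(\frac{67}{3} - 41432\right)} = \frac{67219}{2 \left(- \frac{124229}{3}\right)} = \frac{67219}{2} \left(- \frac{3}{124229}\right) = - \frac{201657}{248458} \approx -0.81163$)
$m = 429$ ($m = \left(-143\right) \left(-3\right) = 429$)
$\frac{h}{m} = - \frac{201657}{248458 \cdot 429} = \left(- \frac{201657}{248458}\right) \frac{1}{429} = - \frac{67219}{35529494}$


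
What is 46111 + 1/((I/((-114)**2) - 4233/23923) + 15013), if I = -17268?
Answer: 17933810035483900/388926937381 ≈ 46111.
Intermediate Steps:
46111 + 1/((I/((-114)**2) - 4233/23923) + 15013) = 46111 + 1/((-17268/((-114)**2) - 4233/23923) + 15013) = 46111 + 1/((-17268/12996 - 4233*1/23923) + 15013) = 46111 + 1/((-17268*1/12996 - 4233/23923) + 15013) = 46111 + 1/((-1439/1083 - 4233/23923) + 15013) = 46111 + 1/(-39009536/25908609 + 15013) = 46111 + 1/(388926937381/25908609) = 46111 + 25908609/388926937381 = 17933810035483900/388926937381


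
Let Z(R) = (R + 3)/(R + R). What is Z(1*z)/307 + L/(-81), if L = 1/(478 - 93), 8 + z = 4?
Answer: 28729/76590360 ≈ 0.00037510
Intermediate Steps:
z = -4 (z = -8 + 4 = -4)
L = 1/385 ≈ 0.0025974
Z(R) = (3 + R)/(2*R) (Z(R) = (3 + R)/((2*R)) = (3 + R)*(1/(2*R)) = (3 + R)/(2*R))
Z(1*z)/307 + L/(-81) = ((3 + 1*(-4))/(2*((1*(-4)))))/307 + (1/385)/(-81) = ((½)*(3 - 4)/(-4))*(1/307) + (1/385)*(-1/81) = ((½)*(-¼)*(-1))*(1/307) - 1/31185 = (⅛)*(1/307) - 1/31185 = 1/2456 - 1/31185 = 28729/76590360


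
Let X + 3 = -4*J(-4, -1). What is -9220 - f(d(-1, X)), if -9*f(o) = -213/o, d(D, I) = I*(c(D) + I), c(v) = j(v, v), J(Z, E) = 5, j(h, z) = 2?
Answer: -13359851/1449 ≈ -9220.0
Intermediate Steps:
c(v) = 2
X = -23 (X = -3 - 4*5 = -3 - 20 = -23)
d(D, I) = I*(2 + I)
f(o) = 71/(3*o) (f(o) = -(-71)/(3*o) = 71/(3*o))
-9220 - f(d(-1, X)) = -9220 - 71/(3*((-23*(2 - 23)))) = -9220 - 71/(3*((-23*(-21)))) = -9220 - 71/(3*483) = -9220 - 1*71/1449 = -9220 - 71/1449 = -13359851/1449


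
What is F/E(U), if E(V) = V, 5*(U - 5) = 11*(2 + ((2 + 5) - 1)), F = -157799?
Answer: -788995/113 ≈ -6982.3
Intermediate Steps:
U = 113/5 (U = 5 + (11*(2 + ((2 + 5) - 1)))/5 = 5 + (11*(2 + (7 - 1)))/5 = 5 + (11*(2 + 6))/5 = 5 + (11*8)/5 = 5 + (⅕)*88 = 5 + 88/5 = 113/5 ≈ 22.600)
F/E(U) = -157799/113/5 = -157799*5/113 = -788995/113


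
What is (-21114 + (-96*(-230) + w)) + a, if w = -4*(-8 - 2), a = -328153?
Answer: -327147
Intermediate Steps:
w = 40 (w = -4*(-10) = 40)
(-21114 + (-96*(-230) + w)) + a = (-21114 + (-96*(-230) + 40)) - 328153 = (-21114 + (22080 + 40)) - 328153 = (-21114 + 22120) - 328153 = 1006 - 328153 = -327147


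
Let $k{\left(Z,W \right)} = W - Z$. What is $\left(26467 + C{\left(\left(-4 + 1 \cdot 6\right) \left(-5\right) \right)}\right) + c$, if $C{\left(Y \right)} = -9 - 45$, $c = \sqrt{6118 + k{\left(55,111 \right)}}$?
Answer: $26413 + 21 \sqrt{14} \approx 26492.0$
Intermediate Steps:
$c = 21 \sqrt{14}$ ($c = \sqrt{6118 + \left(111 - 55\right)} = \sqrt{6118 + 56} = \sqrt{6174} = 21 \sqrt{14} \approx 78.575$)
$C{\left(Y \right)} = -54$
$\left(26467 + C{\left(\left(-4 + 1 \cdot 6\right) \left(-5\right) \right)}\right) + c = \left(26467 - 54\right) + 21 \sqrt{14} = 26413 + 21 \sqrt{14}$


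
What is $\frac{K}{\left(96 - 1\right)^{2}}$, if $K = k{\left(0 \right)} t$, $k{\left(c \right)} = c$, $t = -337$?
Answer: $0$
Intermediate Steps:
$K = 0$ ($K = 0 \left(-337\right) = 0$)
$\frac{K}{\left(96 - 1\right)^{2}} = \frac{0}{\left(96 - 1\right)^{2}} = \frac{0}{95^{2}} = \frac{0}{9025} = 0 \cdot \frac{1}{9025} = 0$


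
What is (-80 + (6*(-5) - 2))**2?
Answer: 12544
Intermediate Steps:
(-80 + (6*(-5) - 2))**2 = (-80 + (-30 - 2))**2 = (-80 - 32)**2 = (-112)**2 = 12544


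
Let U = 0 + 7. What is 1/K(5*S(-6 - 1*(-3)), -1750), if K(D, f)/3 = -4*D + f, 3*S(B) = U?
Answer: -1/5390 ≈ -0.00018553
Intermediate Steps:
U = 7
S(B) = 7/3 (S(B) = (1/3)*7 = 7/3)
K(D, f) = -12*D + 3*f (K(D, f) = 3*(-4*D + f) = 3*(f - 4*D) = -12*D + 3*f)
1/K(5*S(-6 - 1*(-3)), -1750) = 1/(-60*7/3 + 3*(-1750)) = 1/(-12*35/3 - 5250) = 1/(-140 - 5250) = 1/(-5390) = -1/5390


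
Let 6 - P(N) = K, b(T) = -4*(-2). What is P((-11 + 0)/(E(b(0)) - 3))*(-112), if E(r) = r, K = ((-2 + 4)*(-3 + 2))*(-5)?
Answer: 448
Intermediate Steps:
b(T) = 8
K = 10 (K = (2*(-1))*(-5) = -2*(-5) = 10)
P(N) = -4 (P(N) = 6 - 1*10 = 6 - 10 = -4)
P((-11 + 0)/(E(b(0)) - 3))*(-112) = -4*(-112) = 448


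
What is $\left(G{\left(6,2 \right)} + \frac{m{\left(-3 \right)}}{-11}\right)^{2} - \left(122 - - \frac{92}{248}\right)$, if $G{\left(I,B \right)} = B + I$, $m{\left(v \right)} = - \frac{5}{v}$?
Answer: $- \frac{4103221}{67518} \approx -60.772$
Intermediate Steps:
$\left(G{\left(6,2 \right)} + \frac{m{\left(-3 \right)}}{-11}\right)^{2} - \left(122 - - \frac{92}{248}\right) = \left(\left(2 + 6\right) + \frac{\left(-5\right) \frac{1}{-3}}{-11}\right)^{2} - \left(122 - - \frac{92}{248}\right) = \left(8 + \left(-5\right) \left(- \frac{1}{3}\right) \left(- \frac{1}{11}\right)\right)^{2} - \left(122 - \left(-92\right) \frac{1}{248}\right) = \left(8 + \frac{5}{3} \left(- \frac{1}{11}\right)\right)^{2} - \left(122 - - \frac{23}{62}\right) = \left(8 - \frac{5}{33}\right)^{2} - \left(122 + \frac{23}{62}\right) = \left(\frac{259}{33}\right)^{2} - \frac{7587}{62} = \frac{67081}{1089} - \frac{7587}{62} = - \frac{4103221}{67518}$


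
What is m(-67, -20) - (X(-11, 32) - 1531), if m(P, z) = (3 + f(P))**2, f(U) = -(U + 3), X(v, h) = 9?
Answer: 6011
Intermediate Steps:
f(U) = -3 - U (f(U) = -(3 + U) = -3 - U)
m(P, z) = P**2 (m(P, z) = (3 + (-3 - P))**2 = (-P)**2 = P**2)
m(-67, -20) - (X(-11, 32) - 1531) = (-67)**2 - (9 - 1531) = 4489 - 1*(-1522) = 4489 + 1522 = 6011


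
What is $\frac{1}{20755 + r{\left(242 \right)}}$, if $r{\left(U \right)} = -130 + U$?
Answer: $\frac{1}{20867} \approx 4.7923 \cdot 10^{-5}$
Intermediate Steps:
$\frac{1}{20755 + r{\left(242 \right)}} = \frac{1}{20755 + \left(-130 + 242\right)} = \frac{1}{20755 + 112} = \frac{1}{20867}$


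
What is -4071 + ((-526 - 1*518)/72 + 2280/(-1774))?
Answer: -7249957/1774 ≈ -4086.8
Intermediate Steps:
-4071 + ((-526 - 1*518)/72 + 2280/(-1774)) = -4071 + ((-526 - 518)*(1/72) + 2280*(-1/1774)) = -4071 + (-1044*1/72 - 1140/887) = -4071 + (-29/2 - 1140/887) = -4071 - 28003/1774 = -7249957/1774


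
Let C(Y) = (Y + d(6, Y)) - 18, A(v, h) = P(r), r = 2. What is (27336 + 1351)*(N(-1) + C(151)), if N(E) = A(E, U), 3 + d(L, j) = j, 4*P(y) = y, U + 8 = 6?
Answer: 16150781/2 ≈ 8.0754e+6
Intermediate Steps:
U = -2 (U = -8 + 6 = -2)
P(y) = y/4
A(v, h) = 1/2 (A(v, h) = (1/4)*2 = 1/2)
d(L, j) = -3 + j
N(E) = 1/2
C(Y) = -21 + 2*Y (C(Y) = (Y + (-3 + Y)) - 18 = (-3 + 2*Y) - 18 = -21 + 2*Y)
(27336 + 1351)*(N(-1) + C(151)) = (27336 + 1351)*(1/2 + (-21 + 2*151)) = 28687*(1/2 + (-21 + 302)) = 28687*(1/2 + 281) = 28687*(563/2) = 16150781/2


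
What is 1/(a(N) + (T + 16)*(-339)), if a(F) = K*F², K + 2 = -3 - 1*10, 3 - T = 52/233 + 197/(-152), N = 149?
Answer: -35416/12035054679 ≈ -2.9427e-6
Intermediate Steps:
T = 144245/35416 (T = 3 - (52/233 + 197/(-152)) = 3 - (52*(1/233) + 197*(-1/152)) = 3 - (52/233 - 197/152) = 3 - 1*(-37997/35416) = 3 + 37997/35416 = 144245/35416 ≈ 4.0729)
K = -15 (K = -2 + (-3 - 1*10) = -2 + (-3 - 10) = -2 - 13 = -15)
a(F) = -15*F²
1/(a(N) + (T + 16)*(-339)) = 1/(-15*149² + (144245/35416 + 16)*(-339)) = 1/(-15*22201 + (710901/35416)*(-339)) = 1/(-333015 - 240995439/35416) = 1/(-12035054679/35416) = -35416/12035054679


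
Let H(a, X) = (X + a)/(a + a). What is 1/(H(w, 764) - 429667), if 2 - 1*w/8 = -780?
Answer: -3128/1343996621 ≈ -2.3274e-6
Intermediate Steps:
w = 6256 (w = 16 - 8*(-780) = 16 + 6240 = 6256)
H(a, X) = (X + a)/(2*a) (H(a, X) = (X + a)/((2*a)) = (X + a)*(1/(2*a)) = (X + a)/(2*a))
1/(H(w, 764) - 429667) = 1/((1/2)*(764 + 6256)/6256 - 429667) = 1/((1/2)*(1/6256)*7020 - 429667) = 1/(1755/3128 - 429667) = 1/(-1343996621/3128) = -3128/1343996621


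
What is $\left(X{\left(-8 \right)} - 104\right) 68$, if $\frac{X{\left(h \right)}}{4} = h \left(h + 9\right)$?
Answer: $-9248$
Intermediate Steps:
$X{\left(h \right)} = 4 h \left(9 + h\right)$ ($X{\left(h \right)} = 4 h \left(h + 9\right) = 4 h \left(9 + h\right)$)
$\left(X{\left(-8 \right)} - 104\right) 68 = \left(4 \left(-8\right) \left(9 - 8\right) - 104\right) 68 = \left(4 \left(-8\right) 1 - 104\right) 68 = \left(-32 - 104\right) 68 = \left(-136\right) 68 = -9248$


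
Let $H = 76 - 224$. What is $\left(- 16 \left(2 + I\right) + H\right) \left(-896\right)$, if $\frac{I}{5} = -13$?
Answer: $-770560$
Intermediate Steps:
$I = -65$ ($I = 5 \left(-13\right) = -65$)
$H = -148$ ($H = 76 - 224 = -148$)
$\left(- 16 \left(2 + I\right) + H\right) \left(-896\right) = \left(- 16 \left(2 - 65\right) - 148\right) \left(-896\right) = \left(\left(-16\right) \left(-63\right) - 148\right) \left(-896\right) = \left(1008 - 148\right) \left(-896\right) = 860 \left(-896\right) = -770560$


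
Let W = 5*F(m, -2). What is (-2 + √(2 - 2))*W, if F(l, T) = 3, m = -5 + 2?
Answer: -30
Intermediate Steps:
m = -3
W = 15 (W = 5*3 = 15)
(-2 + √(2 - 2))*W = (-2 + √(2 - 2))*15 = (-2 + √0)*15 = (-2 + 0)*15 = -2*15 = -30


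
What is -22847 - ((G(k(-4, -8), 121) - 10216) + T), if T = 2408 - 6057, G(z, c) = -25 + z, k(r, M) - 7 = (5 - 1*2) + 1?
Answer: -8968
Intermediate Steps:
k(r, M) = 11 (k(r, M) = 7 + ((5 - 1*2) + 1) = 7 + ((5 - 2) + 1) = 7 + (3 + 1) = 7 + 4 = 11)
T = -3649
-22847 - ((G(k(-4, -8), 121) - 10216) + T) = -22847 - (((-25 + 11) - 10216) - 3649) = -22847 - ((-14 - 10216) - 3649) = -22847 - (-10230 - 3649) = -22847 - 1*(-13879) = -22847 + 13879 = -8968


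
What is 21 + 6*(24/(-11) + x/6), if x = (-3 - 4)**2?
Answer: 626/11 ≈ 56.909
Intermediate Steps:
x = 49 (x = (-7)**2 = 49)
21 + 6*(24/(-11) + x/6) = 21 + 6*(24/(-11) + 49/6) = 21 + 6*(24*(-1/11) + 49*(1/6)) = 21 + 6*(-24/11 + 49/6) = 21 + 6*(395/66) = 21 + 395/11 = 626/11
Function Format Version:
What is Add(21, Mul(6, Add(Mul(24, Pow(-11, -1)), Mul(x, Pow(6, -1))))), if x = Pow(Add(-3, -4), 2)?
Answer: Rational(626, 11) ≈ 56.909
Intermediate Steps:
x = 49 (x = Pow(-7, 2) = 49)
Add(21, Mul(6, Add(Mul(24, Pow(-11, -1)), Mul(x, Pow(6, -1))))) = Add(21, Mul(6, Add(Mul(24, Pow(-11, -1)), Mul(49, Pow(6, -1))))) = Add(21, Mul(6, Add(Mul(24, Rational(-1, 11)), Mul(49, Rational(1, 6))))) = Add(21, Mul(6, Add(Rational(-24, 11), Rational(49, 6)))) = Add(21, Mul(6, Rational(395, 66))) = Add(21, Rational(395, 11)) = Rational(626, 11)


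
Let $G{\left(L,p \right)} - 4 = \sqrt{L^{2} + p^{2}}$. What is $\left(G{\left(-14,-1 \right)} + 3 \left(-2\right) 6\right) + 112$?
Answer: $80 + \sqrt{197} \approx 94.036$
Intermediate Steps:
$G{\left(L,p \right)} = 4 + \sqrt{L^{2} + p^{2}}$
$\left(G{\left(-14,-1 \right)} + 3 \left(-2\right) 6\right) + 112 = \left(\left(4 + \sqrt{\left(-14\right)^{2} + \left(-1\right)^{2}}\right) + 3 \left(-2\right) 6\right) + 112 = \left(\left(4 + \sqrt{196 + 1}\right) - 36\right) + 112 = \left(\left(4 + \sqrt{197}\right) - 36\right) + 112 = \left(-32 + \sqrt{197}\right) + 112 = 80 + \sqrt{197}$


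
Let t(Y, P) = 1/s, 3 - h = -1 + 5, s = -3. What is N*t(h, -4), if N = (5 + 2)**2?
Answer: -49/3 ≈ -16.333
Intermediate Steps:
h = -1 (h = 3 - (-1 + 5) = 3 - 1*4 = 3 - 4 = -1)
t(Y, P) = -1/3 (t(Y, P) = 1/(-3) = -1/3)
N = 49 (N = 7**2 = 49)
N*t(h, -4) = 49*(-1/3) = -49/3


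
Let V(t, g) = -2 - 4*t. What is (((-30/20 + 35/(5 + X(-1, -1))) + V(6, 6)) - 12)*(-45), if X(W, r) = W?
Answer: 5535/4 ≈ 1383.8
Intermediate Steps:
(((-30/20 + 35/(5 + X(-1, -1))) + V(6, 6)) - 12)*(-45) = (((-30/20 + 35/(5 - 1)) + (-2 - 4*6)) - 12)*(-45) = (((-30*1/20 + 35/4) + (-2 - 24)) - 12)*(-45) = (((-3/2 + 35*(¼)) - 26) - 12)*(-45) = (((-3/2 + 35/4) - 26) - 12)*(-45) = ((29/4 - 26) - 12)*(-45) = (-75/4 - 12)*(-45) = -123/4*(-45) = 5535/4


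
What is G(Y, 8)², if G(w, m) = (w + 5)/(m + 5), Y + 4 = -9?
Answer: 64/169 ≈ 0.37870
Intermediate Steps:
Y = -13 (Y = -4 - 9 = -13)
G(w, m) = (5 + w)/(5 + m)
G(Y, 8)² = ((5 - 13)/(5 + 8))² = (-8/13)² = 64/169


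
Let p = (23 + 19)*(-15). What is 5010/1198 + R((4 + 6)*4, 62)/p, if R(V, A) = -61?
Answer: 1614689/377370 ≈ 4.2788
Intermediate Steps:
p = -630 (p = 42*(-15) = -630)
5010/1198 + R((4 + 6)*4, 62)/p = 5010/1198 - 61/(-630) = 5010*(1/1198) - 61*(-1/630) = 2505/599 + 61/630 = 1614689/377370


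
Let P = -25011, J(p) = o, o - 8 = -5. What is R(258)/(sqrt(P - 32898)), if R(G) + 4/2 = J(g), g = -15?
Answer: -I*sqrt(57909)/57909 ≈ -0.0041555*I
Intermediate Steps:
o = 3 (o = 8 - 5 = 3)
J(p) = 3
R(G) = 1 (R(G) = -2 + 3 = 1)
R(258)/(sqrt(P - 32898)) = 1/sqrt(-25011 - 32898) = 1/sqrt(-57909) = 1/(I*sqrt(57909)) = 1*(-I*sqrt(57909)/57909) = -I*sqrt(57909)/57909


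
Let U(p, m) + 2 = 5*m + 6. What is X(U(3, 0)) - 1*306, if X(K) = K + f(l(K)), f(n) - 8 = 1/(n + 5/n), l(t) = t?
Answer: -6170/21 ≈ -293.81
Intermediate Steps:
f(n) = 8 + 1/(n + 5/n)
U(p, m) = 4 + 5*m (U(p, m) = -2 + (5*m + 6) = -2 + (6 + 5*m) = 4 + 5*m)
X(K) = K + (40 + K + 8*K²)/(5 + K²)
X(U(3, 0)) - 1*306 = (40 + (4 + 5*0)³ + 6*(4 + 5*0) + 8*(4 + 5*0)²)/(5 + (4 + 5*0)²) - 1*306 = (40 + (4 + 0)³ + 6*(4 + 0) + 8*(4 + 0)²)/(5 + (4 + 0)²) - 306 = (40 + 4³ + 6*4 + 8*4²)/(5 + 4²) - 306 = (40 + 64 + 24 + 8*16)/(5 + 16) - 306 = (40 + 64 + 24 + 128)/21 - 306 = (1/21)*256 - 306 = 256/21 - 306 = -6170/21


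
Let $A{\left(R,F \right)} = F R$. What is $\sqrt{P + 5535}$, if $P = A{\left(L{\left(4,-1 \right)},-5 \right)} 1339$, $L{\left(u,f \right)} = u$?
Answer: $i \sqrt{21245} \approx 145.76 i$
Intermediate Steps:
$P = -26780$ ($P = \left(-5\right) 4 \cdot 1339 = \left(-20\right) 1339 = -26780$)
$\sqrt{P + 5535} = \sqrt{-26780 + 5535} = \sqrt{-21245} = i \sqrt{21245}$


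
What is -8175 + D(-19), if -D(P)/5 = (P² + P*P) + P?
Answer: -11690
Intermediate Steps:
D(P) = -10*P² - 5*P (D(P) = -5*((P² + P*P) + P) = -5*((P² + P²) + P) = -5*(2*P² + P) = -5*(P + 2*P²) = -10*P² - 5*P)
-8175 + D(-19) = -8175 - 5*(-19)*(1 + 2*(-19)) = -8175 - 5*(-19)*(1 - 38) = -8175 - 5*(-19)*(-37) = -8175 - 3515 = -11690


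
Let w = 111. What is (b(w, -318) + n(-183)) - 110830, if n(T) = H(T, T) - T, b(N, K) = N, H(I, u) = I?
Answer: -110719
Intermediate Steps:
n(T) = 0 (n(T) = T - T = 0)
(b(w, -318) + n(-183)) - 110830 = (111 + 0) - 110830 = 111 - 110830 = -110719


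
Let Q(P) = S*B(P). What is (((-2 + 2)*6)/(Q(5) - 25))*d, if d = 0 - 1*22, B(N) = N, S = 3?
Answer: 0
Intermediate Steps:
Q(P) = 3*P
d = -22 (d = 0 - 22 = -22)
(((-2 + 2)*6)/(Q(5) - 25))*d = (((-2 + 2)*6)/(3*5 - 25))*(-22) = ((0*6)/(15 - 25))*(-22) = (0/(-10))*(-22) = -⅒*0*(-22) = 0*(-22) = 0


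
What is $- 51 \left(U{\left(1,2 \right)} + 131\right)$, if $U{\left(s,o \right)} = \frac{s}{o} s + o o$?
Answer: $- \frac{13821}{2} \approx -6910.5$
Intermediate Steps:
$U{\left(s,o \right)} = o^{2} + \frac{s^{2}}{o}$ ($U{\left(s,o \right)} = \frac{s^{2}}{o} + o^{2} = o^{2} + \frac{s^{2}}{o}$)
$- 51 \left(U{\left(1,2 \right)} + 131\right) = - 51 \left(\frac{2^{3} + 1^{2}}{2} + 131\right) = - 51 \left(\frac{8 + 1}{2} + 131\right) = - 51 \left(\frac{1}{2} \cdot 9 + 131\right) = - 51 \left(\frac{9}{2} + 131\right) = \left(-51\right) \frac{271}{2} = - \frac{13821}{2}$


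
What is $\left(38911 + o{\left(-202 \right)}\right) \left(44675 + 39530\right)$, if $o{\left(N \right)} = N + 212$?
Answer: $3277342805$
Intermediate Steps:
$o{\left(N \right)} = 212 + N$
$\left(38911 + o{\left(-202 \right)}\right) \left(44675 + 39530\right) = \left(38911 + \left(212 - 202\right)\right) \left(44675 + 39530\right) = \left(38911 + 10\right) 84205 = 38921 \cdot 84205 = 3277342805$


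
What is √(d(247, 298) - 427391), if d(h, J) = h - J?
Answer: I*√427442 ≈ 653.79*I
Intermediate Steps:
√(d(247, 298) - 427391) = √((247 - 1*298) - 427391) = √((247 - 298) - 427391) = √(-51 - 427391) = √(-427442) = I*√427442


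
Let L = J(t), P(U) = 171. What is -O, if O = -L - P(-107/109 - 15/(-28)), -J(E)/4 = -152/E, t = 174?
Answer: 15181/87 ≈ 174.49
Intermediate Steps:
J(E) = 608/E (J(E) = -(-608)/E = 608/E)
L = 304/87 (L = 608/174 = 608*(1/174) = 304/87 ≈ 3.4943)
O = -15181/87 (O = -1*304/87 - 1*171 = -304/87 - 171 = -15181/87 ≈ -174.49)
-O = -1*(-15181/87) = 15181/87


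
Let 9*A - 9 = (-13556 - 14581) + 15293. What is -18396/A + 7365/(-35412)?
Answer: 1922807531/151504340 ≈ 12.691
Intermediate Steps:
A = -12835/9 (A = 1 + ((-13556 - 14581) + 15293)/9 = 1 + (-28137 + 15293)/9 = 1 + (⅑)*(-12844) = 1 - 12844/9 = -12835/9 ≈ -1426.1)
-18396/A + 7365/(-35412) = -18396/(-12835/9) + 7365/(-35412) = -18396*(-9/12835) + 7365*(-1/35412) = 165564/12835 - 2455/11804 = 1922807531/151504340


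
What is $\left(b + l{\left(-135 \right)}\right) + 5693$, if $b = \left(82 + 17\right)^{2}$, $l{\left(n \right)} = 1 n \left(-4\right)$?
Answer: $16034$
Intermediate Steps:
$l{\left(n \right)} = - 4 n$ ($l{\left(n \right)} = n \left(-4\right) = - 4 n$)
$b = 9801$ ($b = 99^{2} = 9801$)
$\left(b + l{\left(-135 \right)}\right) + 5693 = \left(9801 - -540\right) + 5693 = \left(9801 + 540\right) + 5693 = 10341 + 5693 = 16034$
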